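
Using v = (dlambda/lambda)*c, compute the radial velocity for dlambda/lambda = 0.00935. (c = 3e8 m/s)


v = (dlambda/lambda) * c = 0.00935 * 3e8 = 2.805e+06

2.805e+06 m/s


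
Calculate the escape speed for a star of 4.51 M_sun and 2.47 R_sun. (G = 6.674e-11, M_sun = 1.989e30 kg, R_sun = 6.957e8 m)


M = 4.51 * 1.989e30 kg = 8.97039e+30 kg; R = 2.47 * 6.957e8 m = 1.718379e+09 m. v_esc = sqrt(2GM/R) = sqrt(2 * 6.674e-11 * 8.97039e+30 / 1.718379e+09) = 834745.878

834745.878 m/s


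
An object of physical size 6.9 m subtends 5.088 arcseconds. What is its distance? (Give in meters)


D = size / theta_rad, theta_rad = 5.088 * pi/(180*3600) = 2.467e-05, D = 279722.3198

279722.3198 m


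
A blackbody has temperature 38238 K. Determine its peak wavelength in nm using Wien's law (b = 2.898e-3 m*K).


lam_max = b / T = 2.898e-3 / 38238 = 7.579e-08 m = 75.7885 nm

75.7885 nm


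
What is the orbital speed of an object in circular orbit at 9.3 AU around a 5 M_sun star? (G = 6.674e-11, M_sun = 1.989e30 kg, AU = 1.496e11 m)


v = sqrt(GM/r) = sqrt(6.674e-11 * 9.945e+30 / 1.391e+12) = 21841.7898

21841.7898 m/s


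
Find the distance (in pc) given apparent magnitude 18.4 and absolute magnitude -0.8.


d = 10^((m - M + 5)/5) = 10^((18.4 - -0.8 + 5)/5) = 69183.0971

69183.0971 pc


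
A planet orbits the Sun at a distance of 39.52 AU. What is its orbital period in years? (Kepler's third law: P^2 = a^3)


P = a^(3/2) = 39.52^1.5 = 248.4422

248.4422 years


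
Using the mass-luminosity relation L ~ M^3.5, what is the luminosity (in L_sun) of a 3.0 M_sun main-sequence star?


L/L_sun = (M/M_sun)^3.5 = 3.0^3.5 = 46.7654

46.7654 L_sun


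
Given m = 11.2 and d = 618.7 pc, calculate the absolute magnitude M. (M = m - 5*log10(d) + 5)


M = m - 5*log10(d) + 5 = 11.2 - 5*log10(618.7) + 5 = 2.2426

2.2426


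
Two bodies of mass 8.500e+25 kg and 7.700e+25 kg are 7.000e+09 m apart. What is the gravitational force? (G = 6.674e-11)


F = G*m1*m2/r^2 = 6.674e-11 * 8.500e+25 * 7.700e+25 / (7.000e+09)^2 = 6.674e-11 * 6.545e+51 / 4.900e+19 = 8.915e+21

8.915e+21 N


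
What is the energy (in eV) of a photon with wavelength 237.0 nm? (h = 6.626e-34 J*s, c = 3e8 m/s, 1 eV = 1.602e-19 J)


E = hc/lambda = 6.626e-34 * 3e8 / 2.370e-07 = 8.387e-19 J = 5.2355 eV

5.2355 eV


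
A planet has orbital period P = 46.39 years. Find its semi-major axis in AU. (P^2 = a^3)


a = P^(2/3) = 46.39^(2/3) = 12.9107

12.9107 AU


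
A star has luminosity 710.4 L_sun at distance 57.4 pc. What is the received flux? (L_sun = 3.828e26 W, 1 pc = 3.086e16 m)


F = L / (4*pi*d^2) = 2.719e+29 / (4*pi*(1.771e+18)^2) = 6.897e-09

6.897e-09 W/m^2


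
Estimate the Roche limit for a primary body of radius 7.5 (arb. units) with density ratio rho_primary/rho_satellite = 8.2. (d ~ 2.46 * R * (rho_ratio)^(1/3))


d_Roche = 2.46 * 7.5 * 8.2^(1/3) = 37.205

37.205


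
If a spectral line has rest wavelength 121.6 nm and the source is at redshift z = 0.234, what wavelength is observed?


lam_obs = lam_emit * (1 + z) = 121.6 * (1 + 0.234) = 150.0544

150.0544 nm


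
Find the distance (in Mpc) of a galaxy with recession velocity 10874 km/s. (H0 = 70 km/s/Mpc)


d = v / H0 = 10874 / 70 = 155.3429

155.3429 Mpc


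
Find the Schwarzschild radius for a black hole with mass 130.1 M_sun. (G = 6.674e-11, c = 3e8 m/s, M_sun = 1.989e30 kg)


M = 130.1 * 1.989e30 kg = 2.587689e+32 kg. rs = 2GM/c^2 = 2 * 6.674e-11 * 2.587689e+32 / (3e8)^2 = 383783.0308

383783.0308 m


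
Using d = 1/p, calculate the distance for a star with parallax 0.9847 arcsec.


d = 1/p = 1/0.9847 = 1.0155

1.0155 pc


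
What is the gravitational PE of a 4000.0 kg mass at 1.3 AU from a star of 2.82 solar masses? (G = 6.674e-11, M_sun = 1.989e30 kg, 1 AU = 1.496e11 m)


M = 2.82 * 1.989e30 kg = 5.60898e+30 kg; r = 1.3 AU * 1.496e11 m/AU = 1.9448e+11 m. U = -GM*m/r = -(6.674e-11 * 5.60898e+30 * 4000.0) / 1.9448e+11 = -7.699e+12

-7.699e+12 J


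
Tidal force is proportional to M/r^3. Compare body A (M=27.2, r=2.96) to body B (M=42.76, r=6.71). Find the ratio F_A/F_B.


Ratio = (M1/r1^3) / (M2/r2^3) = (27.2/2.96^3) / (42.76/6.71^3) = 7.4101

7.4101


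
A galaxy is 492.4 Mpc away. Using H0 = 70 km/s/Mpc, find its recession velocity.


v = H0 * d = 70 * 492.4 = 34468.0

34468.0 km/s


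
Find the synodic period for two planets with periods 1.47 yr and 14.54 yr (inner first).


1/P_syn = |1/P1 - 1/P2| = |1/1.47 - 1/14.54| => P_syn = 1.6353

1.6353 years


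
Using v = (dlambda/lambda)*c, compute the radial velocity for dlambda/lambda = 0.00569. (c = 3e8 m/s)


v = (dlambda/lambda) * c = 0.00569 * 3e8 = 1.707e+06

1.707e+06 m/s


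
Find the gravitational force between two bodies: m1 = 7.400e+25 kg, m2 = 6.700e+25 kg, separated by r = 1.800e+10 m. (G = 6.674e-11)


F = G*m1*m2/r^2 = 6.674e-11 * 7.400e+25 * 6.700e+25 / (1.800e+10)^2 = 6.674e-11 * 4.958e+51 / 3.240e+20 = 1.021e+21

1.021e+21 N


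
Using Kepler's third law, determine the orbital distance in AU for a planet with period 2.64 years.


a = P^(2/3) = 2.64^(2/3) = 1.9102

1.9102 AU


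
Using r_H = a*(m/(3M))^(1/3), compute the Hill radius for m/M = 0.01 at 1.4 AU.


r_H = a * (m/3M)^(1/3) = 1.4 * (0.01/3)^(1/3) = 0.2091

0.2091 AU


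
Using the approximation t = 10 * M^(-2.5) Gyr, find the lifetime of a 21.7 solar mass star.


t = 10 * M^(-2.5) = 10 * 21.7^(-2.5) = 0.0046

0.0046 Gyr


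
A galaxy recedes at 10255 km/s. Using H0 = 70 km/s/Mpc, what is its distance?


d = v / H0 = 10255 / 70 = 146.5

146.5 Mpc


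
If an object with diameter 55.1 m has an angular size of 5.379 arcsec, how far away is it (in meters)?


D = size / theta_rad, theta_rad = 5.379 * pi/(180*3600) = 2.608e-05, D = 2.113e+06

2.113e+06 m


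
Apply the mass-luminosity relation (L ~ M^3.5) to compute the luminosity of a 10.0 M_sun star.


L/L_sun = (M/M_sun)^3.5 = 10.0^3.5 = 3162.2777

3162.2777 L_sun


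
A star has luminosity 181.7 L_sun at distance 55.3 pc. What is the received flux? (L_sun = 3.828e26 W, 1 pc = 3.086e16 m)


F = L / (4*pi*d^2) = 6.955e+28 / (4*pi*(1.707e+18)^2) = 1.901e-09

1.901e-09 W/m^2


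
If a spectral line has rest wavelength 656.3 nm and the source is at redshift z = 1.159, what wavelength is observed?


lam_obs = lam_emit * (1 + z) = 656.3 * (1 + 1.159) = 1416.9517

1416.9517 nm


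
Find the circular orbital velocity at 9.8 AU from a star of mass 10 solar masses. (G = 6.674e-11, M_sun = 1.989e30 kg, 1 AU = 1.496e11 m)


v = sqrt(GM/r) = sqrt(6.674e-11 * 1.989e+31 / 1.466e+12) = 30090.6562

30090.6562 m/s


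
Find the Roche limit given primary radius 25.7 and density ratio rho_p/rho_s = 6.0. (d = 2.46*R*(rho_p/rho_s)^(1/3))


d_Roche = 2.46 * 25.7 * 6.0^(1/3) = 114.882

114.882


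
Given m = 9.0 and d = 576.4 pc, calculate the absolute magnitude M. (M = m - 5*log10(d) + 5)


M = m - 5*log10(d) + 5 = 9.0 - 5*log10(576.4) + 5 = 0.1964

0.1964


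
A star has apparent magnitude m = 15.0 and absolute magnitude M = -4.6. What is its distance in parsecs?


d = 10^((m - M + 5)/5) = 10^((15.0 - -4.6 + 5)/5) = 83176.3771

83176.3771 pc


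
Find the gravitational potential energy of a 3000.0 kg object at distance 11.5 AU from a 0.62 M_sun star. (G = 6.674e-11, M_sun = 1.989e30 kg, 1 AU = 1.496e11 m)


M = 0.62 * 1.989e30 kg = 1.23318e+30 kg; r = 11.5 AU * 1.496e11 m/AU = 1.7204e+12 m. U = -GM*m/r = -(6.674e-11 * 1.23318e+30 * 3000.0) / 1.7204e+12 = -1.435e+11

-1.435e+11 J


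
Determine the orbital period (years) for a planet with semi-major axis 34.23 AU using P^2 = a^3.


P = a^(3/2) = 34.23^1.5 = 200.2674

200.2674 years


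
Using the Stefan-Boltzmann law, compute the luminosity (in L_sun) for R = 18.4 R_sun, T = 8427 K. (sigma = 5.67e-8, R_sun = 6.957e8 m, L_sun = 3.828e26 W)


R = 18.4 * 6.957e8 m = 1.280088e+10 m. L = 4*pi*R^2*sigma*T^4 = 4*pi*(1.280088e+10)^2 * 5.67e-8 * 8427^4 = 5.887955938e+29 W. L/L_sun = 5.887955938e+29 / 3.828e26 = 1538.1285

1538.1285 L_sun


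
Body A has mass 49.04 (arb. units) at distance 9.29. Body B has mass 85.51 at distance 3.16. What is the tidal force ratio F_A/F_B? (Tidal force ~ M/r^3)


Ratio = (M1/r1^3) / (M2/r2^3) = (49.04/9.29^3) / (85.51/3.16^3) = 0.0226

0.0226


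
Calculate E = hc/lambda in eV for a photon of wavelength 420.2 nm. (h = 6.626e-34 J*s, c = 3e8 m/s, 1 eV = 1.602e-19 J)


E = hc/lambda = 6.626e-34 * 3e8 / 4.202e-07 = 4.731e-19 J = 2.9529 eV

2.9529 eV


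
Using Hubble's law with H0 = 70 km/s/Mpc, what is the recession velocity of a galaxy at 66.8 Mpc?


v = H0 * d = 70 * 66.8 = 4676.0

4676.0 km/s


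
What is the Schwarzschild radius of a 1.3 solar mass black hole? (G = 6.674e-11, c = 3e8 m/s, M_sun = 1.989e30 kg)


M = 1.3 * 1.989e30 kg = 2.5857e+30 kg. rs = 2GM/c^2 = 2 * 6.674e-11 * 2.5857e+30 / (3e8)^2 = 3834.8804

3834.8804 m


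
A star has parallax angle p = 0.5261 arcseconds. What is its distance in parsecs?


d = 1/p = 1/0.5261 = 1.9008

1.9008 pc


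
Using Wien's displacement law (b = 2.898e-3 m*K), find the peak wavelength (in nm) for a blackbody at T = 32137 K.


lam_max = b / T = 2.898e-3 / 32137 = 9.018e-08 m = 90.1764 nm

90.1764 nm


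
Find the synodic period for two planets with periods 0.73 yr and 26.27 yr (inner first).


1/P_syn = |1/P1 - 1/P2| = |1/0.73 - 1/26.27| => P_syn = 0.7509

0.7509 years


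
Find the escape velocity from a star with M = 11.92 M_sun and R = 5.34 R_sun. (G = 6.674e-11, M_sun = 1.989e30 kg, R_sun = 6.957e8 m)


M = 11.92 * 1.989e30 kg = 2.370888e+31 kg; R = 5.34 * 6.957e8 m = 3.715038e+09 m. v_esc = sqrt(2GM/R) = sqrt(2 * 6.674e-11 * 2.370888e+31 / 3.715038e+09) = 922958.1053

922958.1053 m/s


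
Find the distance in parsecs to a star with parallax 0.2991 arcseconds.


d = 1/p = 1/0.2991 = 3.3434

3.3434 pc


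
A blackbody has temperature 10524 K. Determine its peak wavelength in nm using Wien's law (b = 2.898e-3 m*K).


lam_max = b / T = 2.898e-3 / 10524 = 2.754e-07 m = 275.3706 nm

275.3706 nm


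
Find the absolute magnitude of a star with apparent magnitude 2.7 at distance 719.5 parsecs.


M = m - 5*log10(d) + 5 = 2.7 - 5*log10(719.5) + 5 = -6.5852

-6.5852


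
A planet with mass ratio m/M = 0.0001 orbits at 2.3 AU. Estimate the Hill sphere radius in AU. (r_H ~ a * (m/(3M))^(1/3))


r_H = a * (m/3M)^(1/3) = 2.3 * (0.0001/3)^(1/3) = 0.074

0.074 AU


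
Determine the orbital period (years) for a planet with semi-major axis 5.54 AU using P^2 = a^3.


P = a^(3/2) = 5.54^1.5 = 13.0396

13.0396 years


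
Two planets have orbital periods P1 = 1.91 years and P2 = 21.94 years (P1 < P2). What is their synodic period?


1/P_syn = |1/P1 - 1/P2| = |1/1.91 - 1/21.94| => P_syn = 2.0921

2.0921 years


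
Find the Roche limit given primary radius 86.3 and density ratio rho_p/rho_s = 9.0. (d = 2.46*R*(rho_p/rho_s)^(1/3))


d_Roche = 2.46 * 86.3 * 9.0^(1/3) = 441.5976

441.5976


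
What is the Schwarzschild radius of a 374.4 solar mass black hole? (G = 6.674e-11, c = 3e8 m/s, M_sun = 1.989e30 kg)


M = 374.4 * 1.989e30 kg = 7.446816e+32 kg. rs = 2GM/c^2 = 2 * 6.674e-11 * 7.446816e+32 / (3e8)^2 = 1.104e+06

1.104e+06 m


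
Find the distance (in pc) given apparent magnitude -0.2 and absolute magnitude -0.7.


d = 10^((m - M + 5)/5) = 10^((-0.2 - -0.7 + 5)/5) = 12.5893

12.5893 pc


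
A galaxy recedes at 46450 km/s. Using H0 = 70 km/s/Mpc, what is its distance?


d = v / H0 = 46450 / 70 = 663.5714

663.5714 Mpc


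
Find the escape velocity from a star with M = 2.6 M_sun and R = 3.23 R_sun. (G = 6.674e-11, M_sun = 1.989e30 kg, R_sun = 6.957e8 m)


M = 2.6 * 1.989e30 kg = 5.1714e+30 kg; R = 3.23 * 6.957e8 m = 2.247111e+09 m. v_esc = sqrt(2GM/R) = sqrt(2 * 6.674e-11 * 5.1714e+30 / 2.247111e+09) = 554242.5979

554242.5979 m/s


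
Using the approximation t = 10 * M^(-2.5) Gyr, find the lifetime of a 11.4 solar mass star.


t = 10 * M^(-2.5) = 10 * 11.4^(-2.5) = 0.0228

0.0228 Gyr


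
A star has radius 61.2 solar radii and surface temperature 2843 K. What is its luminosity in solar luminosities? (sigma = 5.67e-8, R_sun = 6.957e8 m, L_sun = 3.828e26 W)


R = 61.2 * 6.957e8 m = 4.257684e+10 m. L = 4*pi*R^2*sigma*T^4 = 4*pi*(4.257684e+10)^2 * 5.67e-8 * 2843^4 = 8.438149444e+28 W. L/L_sun = 8.438149444e+28 / 3.828e26 = 220.4323

220.4323 L_sun


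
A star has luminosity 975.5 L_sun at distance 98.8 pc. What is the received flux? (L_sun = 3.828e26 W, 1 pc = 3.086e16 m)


F = L / (4*pi*d^2) = 3.734e+29 / (4*pi*(3.049e+18)^2) = 3.197e-09

3.197e-09 W/m^2


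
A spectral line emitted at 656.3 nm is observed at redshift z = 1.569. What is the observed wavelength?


lam_obs = lam_emit * (1 + z) = 656.3 * (1 + 1.569) = 1686.0347

1686.0347 nm


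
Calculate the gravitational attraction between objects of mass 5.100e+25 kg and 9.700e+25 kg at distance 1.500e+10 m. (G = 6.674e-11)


F = G*m1*m2/r^2 = 6.674e-11 * 5.100e+25 * 9.700e+25 / (1.500e+10)^2 = 6.674e-11 * 4.947e+51 / 2.250e+20 = 1.467e+21

1.467e+21 N


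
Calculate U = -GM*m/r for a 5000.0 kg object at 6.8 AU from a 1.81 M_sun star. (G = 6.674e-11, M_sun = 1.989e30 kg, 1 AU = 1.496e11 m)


M = 1.81 * 1.989e30 kg = 3.60009e+30 kg; r = 6.8 AU * 1.496e11 m/AU = 1.01728e+12 m. U = -GM*m/r = -(6.674e-11 * 3.60009e+30 * 5000.0) / 1.01728e+12 = -1.181e+12

-1.181e+12 J


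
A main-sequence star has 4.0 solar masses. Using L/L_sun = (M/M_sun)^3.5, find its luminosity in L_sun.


L/L_sun = (M/M_sun)^3.5 = 4.0^3.5 = 128.0

128.0 L_sun


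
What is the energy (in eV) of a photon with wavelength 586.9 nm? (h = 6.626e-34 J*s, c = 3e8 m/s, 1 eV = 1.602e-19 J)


E = hc/lambda = 6.626e-34 * 3e8 / 5.869e-07 = 3.387e-19 J = 2.1142 eV

2.1142 eV


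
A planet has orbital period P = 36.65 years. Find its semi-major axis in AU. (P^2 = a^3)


a = P^(2/3) = 36.65^(2/3) = 11.0336

11.0336 AU


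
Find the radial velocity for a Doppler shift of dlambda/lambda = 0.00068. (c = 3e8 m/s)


v = (dlambda/lambda) * c = 0.00068 * 3e8 = 204000.0

204000.0 m/s


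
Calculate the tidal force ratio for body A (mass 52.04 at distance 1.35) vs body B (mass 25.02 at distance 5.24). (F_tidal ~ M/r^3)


Ratio = (M1/r1^3) / (M2/r2^3) = (52.04/1.35^3) / (25.02/5.24^3) = 121.6305

121.6305


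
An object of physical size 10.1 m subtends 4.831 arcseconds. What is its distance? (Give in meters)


D = size / theta_rad, theta_rad = 4.831 * pi/(180*3600) = 2.342e-05, D = 431230.4995

431230.4995 m


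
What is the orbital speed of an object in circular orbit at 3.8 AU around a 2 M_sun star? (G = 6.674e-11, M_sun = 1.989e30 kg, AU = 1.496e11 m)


v = sqrt(GM/r) = sqrt(6.674e-11 * 3.978e+30 / 5.685e+11) = 21610.6533

21610.6533 m/s


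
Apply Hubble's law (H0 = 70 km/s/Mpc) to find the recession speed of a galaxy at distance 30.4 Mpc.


v = H0 * d = 70 * 30.4 = 2128.0

2128.0 km/s


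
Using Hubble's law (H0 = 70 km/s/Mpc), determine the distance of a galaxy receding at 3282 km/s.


d = v / H0 = 3282 / 70 = 46.8857

46.8857 Mpc


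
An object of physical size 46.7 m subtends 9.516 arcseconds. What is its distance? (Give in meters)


D = size / theta_rad, theta_rad = 9.516 * pi/(180*3600) = 4.613e-05, D = 1.012e+06

1.012e+06 m


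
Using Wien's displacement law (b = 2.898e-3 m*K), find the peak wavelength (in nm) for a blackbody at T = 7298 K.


lam_max = b / T = 2.898e-3 / 7298 = 3.971e-07 m = 397.0951 nm

397.0951 nm


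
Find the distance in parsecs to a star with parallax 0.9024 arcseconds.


d = 1/p = 1/0.9024 = 1.1082

1.1082 pc


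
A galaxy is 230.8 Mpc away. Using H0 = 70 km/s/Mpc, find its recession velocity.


v = H0 * d = 70 * 230.8 = 16156.0

16156.0 km/s


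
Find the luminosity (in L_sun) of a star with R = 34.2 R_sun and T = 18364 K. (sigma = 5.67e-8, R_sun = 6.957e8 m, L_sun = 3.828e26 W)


R = 34.2 * 6.957e8 m = 2.379294e+10 m. L = 4*pi*R^2*sigma*T^4 = 4*pi*(2.379294e+10)^2 * 5.67e-8 * 18364^4 = 4.58731199e+31 W. L/L_sun = 4.58731199e+31 / 3.828e26 = 119835.7364

119835.7364 L_sun


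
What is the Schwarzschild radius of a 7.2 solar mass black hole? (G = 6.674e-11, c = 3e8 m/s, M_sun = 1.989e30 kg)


M = 7.2 * 1.989e30 kg = 1.43208e+31 kg. rs = 2GM/c^2 = 2 * 6.674e-11 * 1.43208e+31 / (3e8)^2 = 21239.3376

21239.3376 m


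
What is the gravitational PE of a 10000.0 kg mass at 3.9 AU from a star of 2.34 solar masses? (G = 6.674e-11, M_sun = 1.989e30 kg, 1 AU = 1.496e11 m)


M = 2.34 * 1.989e30 kg = 4.65426e+30 kg; r = 3.9 AU * 1.496e11 m/AU = 5.8344e+11 m. U = -GM*m/r = -(6.674e-11 * 4.65426e+30 * 10000.0) / 5.8344e+11 = -5.324e+12

-5.324e+12 J


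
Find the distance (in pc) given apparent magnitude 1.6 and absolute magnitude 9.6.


d = 10^((m - M + 5)/5) = 10^((1.6 - 9.6 + 5)/5) = 0.2512

0.2512 pc


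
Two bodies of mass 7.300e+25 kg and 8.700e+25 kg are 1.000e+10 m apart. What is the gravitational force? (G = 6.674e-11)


F = G*m1*m2/r^2 = 6.674e-11 * 7.300e+25 * 8.700e+25 / (1.000e+10)^2 = 6.674e-11 * 6.351e+51 / 1.000e+20 = 4.239e+21

4.239e+21 N


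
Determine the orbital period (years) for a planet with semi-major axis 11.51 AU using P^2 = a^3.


P = a^(3/2) = 11.51^1.5 = 39.0493

39.0493 years


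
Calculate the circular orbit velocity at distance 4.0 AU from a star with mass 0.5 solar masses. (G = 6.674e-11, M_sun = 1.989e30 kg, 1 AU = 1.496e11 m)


v = sqrt(GM/r) = sqrt(6.674e-11 * 9.945e+29 / 5.984e+11) = 10531.7297

10531.7297 m/s


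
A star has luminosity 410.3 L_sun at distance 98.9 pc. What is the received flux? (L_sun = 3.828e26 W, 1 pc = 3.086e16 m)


F = L / (4*pi*d^2) = 1.571e+29 / (4*pi*(3.052e+18)^2) = 1.342e-09

1.342e-09 W/m^2


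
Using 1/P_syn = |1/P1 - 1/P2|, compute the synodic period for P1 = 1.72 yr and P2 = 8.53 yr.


1/P_syn = |1/P1 - 1/P2| = |1/1.72 - 1/8.53| => P_syn = 2.1544

2.1544 years


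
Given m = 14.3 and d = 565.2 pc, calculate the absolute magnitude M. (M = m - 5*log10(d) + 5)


M = m - 5*log10(d) + 5 = 14.3 - 5*log10(565.2) + 5 = 5.539

5.539


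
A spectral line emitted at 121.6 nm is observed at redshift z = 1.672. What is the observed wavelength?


lam_obs = lam_emit * (1 + z) = 121.6 * (1 + 1.672) = 324.9152

324.9152 nm


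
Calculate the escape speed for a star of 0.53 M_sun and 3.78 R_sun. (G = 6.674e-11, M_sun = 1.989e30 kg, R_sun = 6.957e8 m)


M = 0.53 * 1.989e30 kg = 1.05417e+30 kg; R = 3.78 * 6.957e8 m = 2.629746e+09 m. v_esc = sqrt(2GM/R) = sqrt(2 * 6.674e-11 * 1.05417e+30 / 2.629746e+09) = 231316.4528

231316.4528 m/s


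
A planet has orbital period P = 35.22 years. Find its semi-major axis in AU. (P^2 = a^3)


a = P^(2/3) = 35.22^(2/3) = 10.7447

10.7447 AU


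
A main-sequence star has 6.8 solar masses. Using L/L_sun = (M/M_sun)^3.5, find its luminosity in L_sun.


L/L_sun = (M/M_sun)^3.5 = 6.8^3.5 = 819.9383

819.9383 L_sun


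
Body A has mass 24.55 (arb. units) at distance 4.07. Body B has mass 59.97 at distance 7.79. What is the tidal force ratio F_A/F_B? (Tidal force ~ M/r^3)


Ratio = (M1/r1^3) / (M2/r2^3) = (24.55/4.07^3) / (59.97/7.79^3) = 2.8704

2.8704


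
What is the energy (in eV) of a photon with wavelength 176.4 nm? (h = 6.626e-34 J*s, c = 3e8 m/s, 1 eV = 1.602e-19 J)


E = hc/lambda = 6.626e-34 * 3e8 / 1.764e-07 = 1.127e-18 J = 7.0341 eV

7.0341 eV


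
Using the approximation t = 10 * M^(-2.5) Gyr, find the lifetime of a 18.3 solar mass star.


t = 10 * M^(-2.5) = 10 * 18.3^(-2.5) = 0.007

0.007 Gyr


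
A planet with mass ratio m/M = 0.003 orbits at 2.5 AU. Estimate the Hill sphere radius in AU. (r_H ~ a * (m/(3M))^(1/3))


r_H = a * (m/3M)^(1/3) = 2.5 * (0.003/3)^(1/3) = 0.25

0.25 AU


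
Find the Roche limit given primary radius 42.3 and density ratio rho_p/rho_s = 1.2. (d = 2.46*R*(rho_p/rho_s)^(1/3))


d_Roche = 2.46 * 42.3 * 1.2^(1/3) = 110.5781

110.5781


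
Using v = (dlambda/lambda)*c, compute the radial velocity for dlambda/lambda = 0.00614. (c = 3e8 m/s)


v = (dlambda/lambda) * c = 0.00614 * 3e8 = 1.842e+06

1.842e+06 m/s


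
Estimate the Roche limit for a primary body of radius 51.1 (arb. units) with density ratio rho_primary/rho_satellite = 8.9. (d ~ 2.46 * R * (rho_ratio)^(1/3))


d_Roche = 2.46 * 51.1 * 8.9^(1/3) = 260.507

260.507


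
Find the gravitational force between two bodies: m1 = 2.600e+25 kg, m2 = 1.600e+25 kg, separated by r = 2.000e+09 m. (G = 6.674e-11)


F = G*m1*m2/r^2 = 6.674e-11 * 2.600e+25 * 1.600e+25 / (2.000e+09)^2 = 6.674e-11 * 4.160e+50 / 4.000e+18 = 6.941e+21

6.941e+21 N


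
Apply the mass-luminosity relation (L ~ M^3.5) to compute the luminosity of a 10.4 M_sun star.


L/L_sun = (M/M_sun)^3.5 = 10.4^3.5 = 3627.5774

3627.5774 L_sun


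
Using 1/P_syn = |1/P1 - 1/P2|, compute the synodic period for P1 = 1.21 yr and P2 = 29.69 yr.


1/P_syn = |1/P1 - 1/P2| = |1/1.21 - 1/29.69| => P_syn = 1.2614

1.2614 years


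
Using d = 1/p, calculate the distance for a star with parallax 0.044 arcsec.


d = 1/p = 1/0.044 = 22.7273

22.7273 pc


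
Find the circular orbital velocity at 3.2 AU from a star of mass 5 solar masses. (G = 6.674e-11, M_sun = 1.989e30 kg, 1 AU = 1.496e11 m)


v = sqrt(GM/r) = sqrt(6.674e-11 * 9.945e+30 / 4.787e+11) = 37235.2873

37235.2873 m/s


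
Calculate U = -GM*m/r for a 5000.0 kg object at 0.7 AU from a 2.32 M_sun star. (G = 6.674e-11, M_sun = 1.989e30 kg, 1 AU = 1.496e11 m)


M = 2.32 * 1.989e30 kg = 4.61448e+30 kg; r = 0.7 AU * 1.496e11 m/AU = 1.0472e+11 m. U = -GM*m/r = -(6.674e-11 * 4.61448e+30 * 5000.0) / 1.0472e+11 = -1.470e+13

-1.470e+13 J


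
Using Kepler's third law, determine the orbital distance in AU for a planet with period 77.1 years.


a = P^(2/3) = 77.1^(2/3) = 18.1149

18.1149 AU


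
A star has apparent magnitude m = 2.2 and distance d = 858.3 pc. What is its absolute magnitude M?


M = m - 5*log10(d) + 5 = 2.2 - 5*log10(858.3) + 5 = -7.4682

-7.4682


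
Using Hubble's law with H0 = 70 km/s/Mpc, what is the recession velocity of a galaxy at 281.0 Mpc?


v = H0 * d = 70 * 281.0 = 19670.0

19670.0 km/s


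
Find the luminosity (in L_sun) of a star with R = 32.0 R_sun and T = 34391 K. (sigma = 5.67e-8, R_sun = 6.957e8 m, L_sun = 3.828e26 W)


R = 32.0 * 6.957e8 m = 2.22624e+10 m. L = 4*pi*R^2*sigma*T^4 = 4*pi*(2.22624e+10)^2 * 5.67e-8 * 34391^4 = 4.93987663e+32 W. L/L_sun = 4.93987663e+32 / 3.828e26 = 1.290e+06

1.290e+06 L_sun


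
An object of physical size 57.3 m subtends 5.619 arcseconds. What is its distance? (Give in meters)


D = size / theta_rad, theta_rad = 5.619 * pi/(180*3600) = 2.724e-05, D = 2.103e+06

2.103e+06 m


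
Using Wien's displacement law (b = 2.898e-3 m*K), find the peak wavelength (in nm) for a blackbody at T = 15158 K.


lam_max = b / T = 2.898e-3 / 15158 = 1.912e-07 m = 191.1862 nm

191.1862 nm


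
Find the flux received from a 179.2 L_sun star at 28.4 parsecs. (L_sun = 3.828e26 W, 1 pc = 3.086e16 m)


F = L / (4*pi*d^2) = 6.860e+28 / (4*pi*(8.764e+17)^2) = 7.107e-09

7.107e-09 W/m^2


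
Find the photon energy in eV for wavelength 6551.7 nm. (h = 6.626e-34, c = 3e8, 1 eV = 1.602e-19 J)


E = hc/lambda = 6.626e-34 * 3e8 / 6.552e-06 = 3.034e-20 J = 0.1894 eV

0.1894 eV


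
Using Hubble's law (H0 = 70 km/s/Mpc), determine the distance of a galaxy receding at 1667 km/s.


d = v / H0 = 1667 / 70 = 23.8143

23.8143 Mpc


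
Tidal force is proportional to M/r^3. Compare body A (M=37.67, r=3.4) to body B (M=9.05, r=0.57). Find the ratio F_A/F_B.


Ratio = (M1/r1^3) / (M2/r2^3) = (37.67/3.4^3) / (9.05/0.57^3) = 0.0196

0.0196


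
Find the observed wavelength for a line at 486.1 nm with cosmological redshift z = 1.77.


lam_obs = lam_emit * (1 + z) = 486.1 * (1 + 1.77) = 1346.497

1346.497 nm


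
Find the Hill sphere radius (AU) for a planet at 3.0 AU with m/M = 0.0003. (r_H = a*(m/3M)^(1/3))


r_H = a * (m/3M)^(1/3) = 3.0 * (0.0003/3)^(1/3) = 0.1392

0.1392 AU


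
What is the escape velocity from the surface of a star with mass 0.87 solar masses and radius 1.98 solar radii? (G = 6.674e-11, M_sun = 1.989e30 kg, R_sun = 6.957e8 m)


M = 0.87 * 1.989e30 kg = 1.73043e+30 kg; R = 1.98 * 6.957e8 m = 1.377486e+09 m. v_esc = sqrt(2GM/R) = sqrt(2 * 6.674e-11 * 1.73043e+30 / 1.377486e+09) = 409488.3213

409488.3213 m/s


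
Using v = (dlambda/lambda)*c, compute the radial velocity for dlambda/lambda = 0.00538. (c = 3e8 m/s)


v = (dlambda/lambda) * c = 0.00538 * 3e8 = 1.614e+06

1.614e+06 m/s


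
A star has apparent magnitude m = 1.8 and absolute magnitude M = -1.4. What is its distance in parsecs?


d = 10^((m - M + 5)/5) = 10^((1.8 - -1.4 + 5)/5) = 43.6516

43.6516 pc


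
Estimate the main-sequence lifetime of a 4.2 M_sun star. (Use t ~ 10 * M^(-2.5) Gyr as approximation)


t = 10 * M^(-2.5) = 10 * 4.2^(-2.5) = 0.2766

0.2766 Gyr


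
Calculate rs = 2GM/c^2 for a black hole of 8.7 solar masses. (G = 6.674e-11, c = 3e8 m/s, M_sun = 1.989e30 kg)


M = 8.7 * 1.989e30 kg = 1.73043e+31 kg. rs = 2GM/c^2 = 2 * 6.674e-11 * 1.73043e+31 / (3e8)^2 = 25664.1996

25664.1996 m


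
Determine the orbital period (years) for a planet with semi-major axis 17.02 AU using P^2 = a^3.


P = a^(3/2) = 17.02^1.5 = 70.2165

70.2165 years


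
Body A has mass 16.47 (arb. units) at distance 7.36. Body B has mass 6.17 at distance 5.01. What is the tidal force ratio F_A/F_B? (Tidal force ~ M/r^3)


Ratio = (M1/r1^3) / (M2/r2^3) = (16.47/7.36^3) / (6.17/5.01^3) = 0.842

0.842


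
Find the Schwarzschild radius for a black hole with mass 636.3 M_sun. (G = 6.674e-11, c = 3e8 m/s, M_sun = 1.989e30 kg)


M = 636.3 * 1.989e30 kg = 1.2656007e+33 kg. rs = 2GM/c^2 = 2 * 6.674e-11 * 1.2656007e+33 / (3e8)^2 = 1.877e+06

1.877e+06 m


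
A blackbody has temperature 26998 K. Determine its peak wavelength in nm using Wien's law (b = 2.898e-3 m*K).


lam_max = b / T = 2.898e-3 / 26998 = 1.073e-07 m = 107.3413 nm

107.3413 nm


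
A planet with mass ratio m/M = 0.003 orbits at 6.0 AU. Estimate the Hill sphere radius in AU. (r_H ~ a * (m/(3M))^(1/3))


r_H = a * (m/3M)^(1/3) = 6.0 * (0.003/3)^(1/3) = 0.6

0.6 AU


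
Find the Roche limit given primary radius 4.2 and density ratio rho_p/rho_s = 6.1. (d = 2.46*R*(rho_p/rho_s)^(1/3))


d_Roche = 2.46 * 4.2 * 6.1^(1/3) = 18.8782

18.8782


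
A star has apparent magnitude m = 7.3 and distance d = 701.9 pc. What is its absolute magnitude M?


M = m - 5*log10(d) + 5 = 7.3 - 5*log10(701.9) + 5 = -1.9314

-1.9314


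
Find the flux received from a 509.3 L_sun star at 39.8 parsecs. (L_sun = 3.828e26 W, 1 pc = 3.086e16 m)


F = L / (4*pi*d^2) = 1.950e+29 / (4*pi*(1.228e+18)^2) = 1.028e-08

1.028e-08 W/m^2


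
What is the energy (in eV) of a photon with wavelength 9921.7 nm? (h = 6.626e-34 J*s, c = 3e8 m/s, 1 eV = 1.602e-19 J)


E = hc/lambda = 6.626e-34 * 3e8 / 9.922e-06 = 2.003e-20 J = 0.1251 eV

0.1251 eV


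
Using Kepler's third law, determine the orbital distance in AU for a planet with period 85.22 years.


a = P^(2/3) = 85.22^(2/3) = 19.3655

19.3655 AU


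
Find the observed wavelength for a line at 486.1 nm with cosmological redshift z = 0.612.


lam_obs = lam_emit * (1 + z) = 486.1 * (1 + 0.612) = 783.5932

783.5932 nm


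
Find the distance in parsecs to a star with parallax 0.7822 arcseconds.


d = 1/p = 1/0.7822 = 1.2784

1.2784 pc


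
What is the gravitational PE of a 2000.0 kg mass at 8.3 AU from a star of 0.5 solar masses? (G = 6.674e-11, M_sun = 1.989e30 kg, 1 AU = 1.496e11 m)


M = 0.5 * 1.989e30 kg = 9.945e+29 kg; r = 8.3 AU * 1.496e11 m/AU = 1.24168e+12 m. U = -GM*m/r = -(6.674e-11 * 9.945e+29 * 2000.0) / 1.24168e+12 = -1.069e+11

-1.069e+11 J


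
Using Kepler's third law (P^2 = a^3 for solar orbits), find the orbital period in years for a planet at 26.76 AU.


P = a^(3/2) = 26.76^1.5 = 138.4297

138.4297 years


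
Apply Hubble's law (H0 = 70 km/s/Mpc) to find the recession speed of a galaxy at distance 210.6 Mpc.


v = H0 * d = 70 * 210.6 = 14742.0

14742.0 km/s


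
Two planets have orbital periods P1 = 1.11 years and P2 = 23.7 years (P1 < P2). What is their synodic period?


1/P_syn = |1/P1 - 1/P2| = |1/1.11 - 1/23.7| => P_syn = 1.1645

1.1645 years


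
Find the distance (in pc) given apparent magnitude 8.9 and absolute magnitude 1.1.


d = 10^((m - M + 5)/5) = 10^((8.9 - 1.1 + 5)/5) = 363.0781

363.0781 pc


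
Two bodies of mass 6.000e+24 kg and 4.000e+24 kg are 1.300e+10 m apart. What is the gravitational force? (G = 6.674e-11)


F = G*m1*m2/r^2 = 6.674e-11 * 6.000e+24 * 4.000e+24 / (1.300e+10)^2 = 6.674e-11 * 2.400e+49 / 1.690e+20 = 9.478e+18

9.478e+18 N


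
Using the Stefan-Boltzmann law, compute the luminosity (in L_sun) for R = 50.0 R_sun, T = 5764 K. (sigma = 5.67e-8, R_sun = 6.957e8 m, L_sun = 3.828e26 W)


R = 50.0 * 6.957e8 m = 3.4785e+10 m. L = 4*pi*R^2*sigma*T^4 = 4*pi*(3.4785e+10)^2 * 5.67e-8 * 5764^4 = 9.516403036e+29 W. L/L_sun = 9.516403036e+29 / 3.828e26 = 2485.9987

2485.9987 L_sun


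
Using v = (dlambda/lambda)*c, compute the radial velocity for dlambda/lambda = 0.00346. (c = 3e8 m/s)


v = (dlambda/lambda) * c = 0.00346 * 3e8 = 1.038e+06

1.038e+06 m/s


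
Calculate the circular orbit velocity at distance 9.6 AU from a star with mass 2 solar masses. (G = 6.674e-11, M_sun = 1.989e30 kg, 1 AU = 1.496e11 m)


v = sqrt(GM/r) = sqrt(6.674e-11 * 3.978e+30 / 1.436e+12) = 13596.4045

13596.4045 m/s


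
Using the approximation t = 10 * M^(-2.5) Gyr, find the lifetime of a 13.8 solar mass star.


t = 10 * M^(-2.5) = 10 * 13.8^(-2.5) = 0.0141

0.0141 Gyr


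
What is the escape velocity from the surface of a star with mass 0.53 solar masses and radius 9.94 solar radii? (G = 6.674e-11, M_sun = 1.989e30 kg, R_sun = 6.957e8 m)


M = 0.53 * 1.989e30 kg = 1.05417e+30 kg; R = 9.94 * 6.957e8 m = 6.915258e+09 m. v_esc = sqrt(2GM/R) = sqrt(2 * 6.674e-11 * 1.05417e+30 / 6.915258e+09) = 142645.8796

142645.8796 m/s


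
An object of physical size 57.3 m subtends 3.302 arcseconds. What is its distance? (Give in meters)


D = size / theta_rad, theta_rad = 3.302 * pi/(180*3600) = 1.601e-05, D = 3.579e+06

3.579e+06 m


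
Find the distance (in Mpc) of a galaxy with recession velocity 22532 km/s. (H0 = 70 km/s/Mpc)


d = v / H0 = 22532 / 70 = 321.8857

321.8857 Mpc


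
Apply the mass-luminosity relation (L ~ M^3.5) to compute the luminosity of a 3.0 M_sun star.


L/L_sun = (M/M_sun)^3.5 = 3.0^3.5 = 46.7654

46.7654 L_sun


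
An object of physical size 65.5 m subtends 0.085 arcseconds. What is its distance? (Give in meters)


D = size / theta_rad, theta_rad = 0.085 * pi/(180*3600) = 4.121e-07, D = 1.589e+08

1.589e+08 m


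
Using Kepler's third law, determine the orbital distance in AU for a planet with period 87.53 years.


a = P^(2/3) = 87.53^(2/3) = 19.7138

19.7138 AU


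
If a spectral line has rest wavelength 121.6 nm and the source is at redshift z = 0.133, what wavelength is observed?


lam_obs = lam_emit * (1 + z) = 121.6 * (1 + 0.133) = 137.7728

137.7728 nm


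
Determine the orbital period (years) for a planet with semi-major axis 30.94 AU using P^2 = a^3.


P = a^(3/2) = 30.94^1.5 = 172.0998

172.0998 years


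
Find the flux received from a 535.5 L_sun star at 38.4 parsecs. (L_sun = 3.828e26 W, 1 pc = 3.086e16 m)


F = L / (4*pi*d^2) = 2.050e+29 / (4*pi*(1.185e+18)^2) = 1.162e-08

1.162e-08 W/m^2


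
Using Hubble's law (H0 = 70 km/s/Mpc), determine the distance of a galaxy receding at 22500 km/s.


d = v / H0 = 22500 / 70 = 321.4286

321.4286 Mpc


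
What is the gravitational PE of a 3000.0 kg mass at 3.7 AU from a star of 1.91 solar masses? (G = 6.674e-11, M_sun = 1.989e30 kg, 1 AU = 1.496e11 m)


M = 1.91 * 1.989e30 kg = 3.79899e+30 kg; r = 3.7 AU * 1.496e11 m/AU = 5.5352e+11 m. U = -GM*m/r = -(6.674e-11 * 3.79899e+30 * 3000.0) / 5.5352e+11 = -1.374e+12

-1.374e+12 J


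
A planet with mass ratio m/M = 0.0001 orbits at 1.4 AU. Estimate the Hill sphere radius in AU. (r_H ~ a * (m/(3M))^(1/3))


r_H = a * (m/3M)^(1/3) = 1.4 * (0.0001/3)^(1/3) = 0.0451

0.0451 AU


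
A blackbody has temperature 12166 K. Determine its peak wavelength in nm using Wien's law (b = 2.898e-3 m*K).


lam_max = b / T = 2.898e-3 / 12166 = 2.382e-07 m = 238.2048 nm

238.2048 nm


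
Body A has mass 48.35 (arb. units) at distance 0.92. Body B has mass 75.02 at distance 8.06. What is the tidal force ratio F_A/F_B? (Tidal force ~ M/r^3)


Ratio = (M1/r1^3) / (M2/r2^3) = (48.35/0.92^3) / (75.02/8.06^3) = 433.3722

433.3722


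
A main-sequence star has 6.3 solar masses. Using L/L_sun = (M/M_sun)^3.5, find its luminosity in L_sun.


L/L_sun = (M/M_sun)^3.5 = 6.3^3.5 = 627.613

627.613 L_sun


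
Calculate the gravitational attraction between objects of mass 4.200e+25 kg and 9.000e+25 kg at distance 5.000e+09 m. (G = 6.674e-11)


F = G*m1*m2/r^2 = 6.674e-11 * 4.200e+25 * 9.000e+25 / (5.000e+09)^2 = 6.674e-11 * 3.780e+51 / 2.500e+19 = 1.009e+22

1.009e+22 N


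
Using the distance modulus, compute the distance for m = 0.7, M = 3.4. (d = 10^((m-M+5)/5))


d = 10^((m - M + 5)/5) = 10^((0.7 - 3.4 + 5)/5) = 2.884

2.884 pc


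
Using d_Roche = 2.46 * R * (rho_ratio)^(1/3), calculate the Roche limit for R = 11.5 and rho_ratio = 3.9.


d_Roche = 2.46 * 11.5 * 3.9^(1/3) = 44.5302

44.5302


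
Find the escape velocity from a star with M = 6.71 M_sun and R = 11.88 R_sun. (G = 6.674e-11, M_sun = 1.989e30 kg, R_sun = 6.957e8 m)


M = 6.71 * 1.989e30 kg = 1.334619e+31 kg; R = 11.88 * 6.957e8 m = 8.264916e+09 m. v_esc = sqrt(2GM/R) = sqrt(2 * 6.674e-11 * 1.334619e+31 / 8.264916e+09) = 464266.6937

464266.6937 m/s


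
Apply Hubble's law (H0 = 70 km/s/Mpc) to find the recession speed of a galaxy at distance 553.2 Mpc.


v = H0 * d = 70 * 553.2 = 38724.0

38724.0 km/s


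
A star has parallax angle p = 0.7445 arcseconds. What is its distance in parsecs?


d = 1/p = 1/0.7445 = 1.3432

1.3432 pc


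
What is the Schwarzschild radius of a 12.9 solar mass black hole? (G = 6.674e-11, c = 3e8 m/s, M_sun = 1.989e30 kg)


M = 12.9 * 1.989e30 kg = 2.56581e+31 kg. rs = 2GM/c^2 = 2 * 6.674e-11 * 2.56581e+31 / (3e8)^2 = 38053.8132

38053.8132 m


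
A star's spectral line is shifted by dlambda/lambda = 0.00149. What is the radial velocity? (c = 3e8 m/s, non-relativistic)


v = (dlambda/lambda) * c = 0.00149 * 3e8 = 447000.0

447000.0 m/s


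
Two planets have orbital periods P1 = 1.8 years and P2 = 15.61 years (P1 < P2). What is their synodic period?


1/P_syn = |1/P1 - 1/P2| = |1/1.8 - 1/15.61| => P_syn = 2.0346

2.0346 years


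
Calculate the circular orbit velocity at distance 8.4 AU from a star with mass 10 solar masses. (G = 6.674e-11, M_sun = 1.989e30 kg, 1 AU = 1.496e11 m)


v = sqrt(GM/r) = sqrt(6.674e-11 * 1.989e+31 / 1.257e+12) = 32501.6233

32501.6233 m/s


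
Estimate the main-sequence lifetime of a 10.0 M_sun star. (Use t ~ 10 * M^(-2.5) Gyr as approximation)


t = 10 * M^(-2.5) = 10 * 10.0^(-2.5) = 0.0316

0.0316 Gyr


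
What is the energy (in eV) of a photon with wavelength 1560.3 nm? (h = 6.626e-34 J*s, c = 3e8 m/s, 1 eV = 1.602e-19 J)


E = hc/lambda = 6.626e-34 * 3e8 / 1.560e-06 = 1.274e-19 J = 0.7952 eV

0.7952 eV


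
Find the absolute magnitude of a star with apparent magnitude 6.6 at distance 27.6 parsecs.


M = m - 5*log10(d) + 5 = 6.6 - 5*log10(27.6) + 5 = 4.3955

4.3955


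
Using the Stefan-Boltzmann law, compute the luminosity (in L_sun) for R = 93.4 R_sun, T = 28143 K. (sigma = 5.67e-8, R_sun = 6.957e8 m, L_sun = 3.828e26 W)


R = 93.4 * 6.957e8 m = 6.497838e+10 m. L = 4*pi*R^2*sigma*T^4 = 4*pi*(6.497838e+10)^2 * 5.67e-8 * 28143^4 = 1.887175305e+33 W. L/L_sun = 1.887175305e+33 / 3.828e26 = 4.930e+06

4.930e+06 L_sun


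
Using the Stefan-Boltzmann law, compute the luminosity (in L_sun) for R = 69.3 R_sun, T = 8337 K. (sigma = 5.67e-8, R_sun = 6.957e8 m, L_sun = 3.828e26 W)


R = 69.3 * 6.957e8 m = 4.821201e+10 m. L = 4*pi*R^2*sigma*T^4 = 4*pi*(4.821201e+10)^2 * 5.67e-8 * 8337^4 = 8.000969315e+30 W. L/L_sun = 8.000969315e+30 / 3.828e26 = 20901.1738

20901.1738 L_sun


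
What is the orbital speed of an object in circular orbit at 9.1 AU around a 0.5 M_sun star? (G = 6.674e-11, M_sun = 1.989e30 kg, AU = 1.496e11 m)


v = sqrt(GM/r) = sqrt(6.674e-11 * 9.945e+29 / 1.361e+12) = 6982.4688

6982.4688 m/s


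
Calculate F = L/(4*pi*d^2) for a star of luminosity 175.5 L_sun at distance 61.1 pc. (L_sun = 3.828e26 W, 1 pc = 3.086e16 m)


F = L / (4*pi*d^2) = 6.718e+28 / (4*pi*(1.886e+18)^2) = 1.504e-09

1.504e-09 W/m^2


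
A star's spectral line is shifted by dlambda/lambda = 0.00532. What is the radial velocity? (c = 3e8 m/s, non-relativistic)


v = (dlambda/lambda) * c = 0.00532 * 3e8 = 1.596e+06

1.596e+06 m/s


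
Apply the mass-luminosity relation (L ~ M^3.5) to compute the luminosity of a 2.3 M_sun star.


L/L_sun = (M/M_sun)^3.5 = 2.3^3.5 = 18.4522

18.4522 L_sun


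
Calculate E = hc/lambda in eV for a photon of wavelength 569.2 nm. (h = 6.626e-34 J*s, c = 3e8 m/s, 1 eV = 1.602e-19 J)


E = hc/lambda = 6.626e-34 * 3e8 / 5.692e-07 = 3.492e-19 J = 2.1799 eV

2.1799 eV


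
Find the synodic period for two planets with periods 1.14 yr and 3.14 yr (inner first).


1/P_syn = |1/P1 - 1/P2| = |1/1.14 - 1/3.14| => P_syn = 1.7898

1.7898 years


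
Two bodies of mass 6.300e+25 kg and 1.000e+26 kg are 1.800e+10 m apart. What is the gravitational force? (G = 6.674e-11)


F = G*m1*m2/r^2 = 6.674e-11 * 6.300e+25 * 1.000e+26 / (1.800e+10)^2 = 6.674e-11 * 6.300e+51 / 3.240e+20 = 1.298e+21

1.298e+21 N


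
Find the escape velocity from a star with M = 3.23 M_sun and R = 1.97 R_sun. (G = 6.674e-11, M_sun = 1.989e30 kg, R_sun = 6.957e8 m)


M = 3.23 * 1.989e30 kg = 6.42447e+30 kg; R = 1.97 * 6.957e8 m = 1.370529e+09 m. v_esc = sqrt(2GM/R) = sqrt(2 * 6.674e-11 * 6.42447e+30 / 1.370529e+09) = 791011.2077

791011.2077 m/s


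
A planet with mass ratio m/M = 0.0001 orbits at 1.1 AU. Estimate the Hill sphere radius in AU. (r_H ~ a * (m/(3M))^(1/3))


r_H = a * (m/3M)^(1/3) = 1.1 * (0.0001/3)^(1/3) = 0.0354

0.0354 AU


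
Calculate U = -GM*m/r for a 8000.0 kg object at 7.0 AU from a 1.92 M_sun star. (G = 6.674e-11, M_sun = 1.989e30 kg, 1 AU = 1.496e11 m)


M = 1.92 * 1.989e30 kg = 3.81888e+30 kg; r = 7.0 AU * 1.496e11 m/AU = 1.0472e+12 m. U = -GM*m/r = -(6.674e-11 * 3.81888e+30 * 8000.0) / 1.0472e+12 = -1.947e+12

-1.947e+12 J


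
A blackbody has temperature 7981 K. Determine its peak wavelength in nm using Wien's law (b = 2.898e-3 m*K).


lam_max = b / T = 2.898e-3 / 7981 = 3.631e-07 m = 363.1124 nm

363.1124 nm


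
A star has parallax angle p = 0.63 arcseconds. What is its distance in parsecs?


d = 1/p = 1/0.63 = 1.5873

1.5873 pc


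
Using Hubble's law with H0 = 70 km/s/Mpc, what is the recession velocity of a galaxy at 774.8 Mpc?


v = H0 * d = 70 * 774.8 = 54236.0

54236.0 km/s


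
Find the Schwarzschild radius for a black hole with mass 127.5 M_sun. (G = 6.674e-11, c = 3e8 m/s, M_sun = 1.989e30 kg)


M = 127.5 * 1.989e30 kg = 2.535975e+32 kg. rs = 2GM/c^2 = 2 * 6.674e-11 * 2.535975e+32 / (3e8)^2 = 376113.27

376113.27 m


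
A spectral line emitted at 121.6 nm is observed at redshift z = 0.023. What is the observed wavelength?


lam_obs = lam_emit * (1 + z) = 121.6 * (1 + 0.023) = 124.3968

124.3968 nm
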